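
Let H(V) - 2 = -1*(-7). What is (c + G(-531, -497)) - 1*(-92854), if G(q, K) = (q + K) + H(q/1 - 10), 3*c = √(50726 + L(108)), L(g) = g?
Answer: 91835 + √50834/3 ≈ 91910.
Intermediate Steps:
c = √50834/3 (c = √(50726 + 108)/3 = √50834/3 ≈ 75.155)
H(V) = 9 (H(V) = 2 - 1*(-7) = 2 + 7 = 9)
G(q, K) = 9 + K + q (G(q, K) = (q + K) + 9 = (K + q) + 9 = 9 + K + q)
(c + G(-531, -497)) - 1*(-92854) = (√50834/3 + (9 - 497 - 531)) - 1*(-92854) = (√50834/3 - 1019) + 92854 = (-1019 + √50834/3) + 92854 = 91835 + √50834/3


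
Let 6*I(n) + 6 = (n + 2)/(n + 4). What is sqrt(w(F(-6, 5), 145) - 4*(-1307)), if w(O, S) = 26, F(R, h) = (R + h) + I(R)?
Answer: sqrt(5254) ≈ 72.484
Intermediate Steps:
I(n) = -1 + (2 + n)/(6*(4 + n)) (I(n) = -1 + ((n + 2)/(n + 4))/6 = -1 + ((2 + n)/(4 + n))/6 = -1 + (2 + n)/(6*(4 + n)))
F(R, h) = R + h + (-22 - 5*R)/(6*(4 + R)) (F(R, h) = (R + h) + (-22 - 5*R)/(6*(4 + R)) = R + h + (-22 - 5*R)/(6*(4 + R)))
sqrt(w(F(-6, 5), 145) - 4*(-1307)) = sqrt(26 - 4*(-1307)) = sqrt(26 + 5228) = sqrt(5254)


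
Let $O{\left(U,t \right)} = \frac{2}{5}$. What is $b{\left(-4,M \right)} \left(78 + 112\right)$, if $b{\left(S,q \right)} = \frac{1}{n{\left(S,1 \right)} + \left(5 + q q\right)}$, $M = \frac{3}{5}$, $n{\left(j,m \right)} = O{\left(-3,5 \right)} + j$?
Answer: $\frac{2375}{22} \approx 107.95$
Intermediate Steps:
$O{\left(U,t \right)} = \frac{2}{5}$ ($O{\left(U,t \right)} = 2 \cdot \frac{1}{5} = \frac{2}{5}$)
$n{\left(j,m \right)} = \frac{2}{5} + j$
$M = \frac{3}{5}$ ($M = 3 \cdot \frac{1}{5} = \frac{3}{5} \approx 0.6$)
$b{\left(S,q \right)} = \frac{1}{\frac{27}{5} + S + q^{2}}$ ($b{\left(S,q \right)} = \frac{1}{\left(\frac{2}{5} + S\right) + \left(5 + q q\right)} = \frac{1}{\left(\frac{2}{5} + S\right) + \left(5 + q^{2}\right)} = \frac{1}{\frac{27}{5} + S + q^{2}}$)
$b{\left(-4,M \right)} \left(78 + 112\right) = \frac{5}{27 + 5 \left(-4\right) + 5 \left(\frac{3}{5}\right)^{2}} \left(78 + 112\right) = \frac{5}{27 - 20 + 5 \cdot \frac{9}{25}} \cdot 190 = \frac{5}{27 - 20 + \frac{9}{5}} \cdot 190 = \frac{5}{\frac{44}{5}} \cdot 190 = 5 \cdot \frac{5}{44} \cdot 190 = \frac{25}{44} \cdot 190 = \frac{2375}{22}$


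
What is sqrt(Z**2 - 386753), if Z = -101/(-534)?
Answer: I*sqrt(110284928267)/534 ≈ 621.89*I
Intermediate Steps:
Z = 101/534 (Z = -101*(-1/534) = 101/534 ≈ 0.18914)
sqrt(Z**2 - 386753) = sqrt((101/534)**2 - 386753) = sqrt(10201/285156 - 386753) = sqrt(-110284928267/285156) = I*sqrt(110284928267)/534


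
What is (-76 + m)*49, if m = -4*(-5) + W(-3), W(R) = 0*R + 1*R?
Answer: -2891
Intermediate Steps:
W(R) = R (W(R) = 0 + R = R)
m = 17 (m = -4*(-5) - 3 = 20 - 3 = 17)
(-76 + m)*49 = (-76 + 17)*49 = -59*49 = -2891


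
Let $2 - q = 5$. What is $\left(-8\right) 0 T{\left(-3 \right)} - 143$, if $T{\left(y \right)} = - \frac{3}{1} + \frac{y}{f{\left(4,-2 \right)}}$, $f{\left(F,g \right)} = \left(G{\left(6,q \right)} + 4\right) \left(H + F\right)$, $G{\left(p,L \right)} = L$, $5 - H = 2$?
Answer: $-143$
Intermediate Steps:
$H = 3$ ($H = 5 - 2 = 3$)
$q = -3$ ($q = 2 - 5 = -3$)
$f{\left(F,g \right)} = 3 + F$ ($f{\left(F,g \right)} = \left(-3 + 4\right) \left(3 + F\right) = 1 \left(3 + F\right) = 3 + F$)
$T{\left(y \right)} = -3 + \frac{y}{7}$ ($T{\left(y \right)} = - \frac{3}{1} + \frac{y}{3 + 4} = \left(-3\right) 1 + \frac{y}{7} = -3 + y \frac{1}{7} = -3 + \frac{y}{7}$)
$\left(-8\right) 0 T{\left(-3 \right)} - 143 = \left(-8\right) 0 \left(-3 + \frac{1}{7} \left(-3\right)\right) - 143 = 0 \left(-3 - \frac{3}{7}\right) - 143 = 0 \left(- \frac{24}{7}\right) - 143 = 0 - 143 = -143$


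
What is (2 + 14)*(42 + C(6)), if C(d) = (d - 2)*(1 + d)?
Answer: 1120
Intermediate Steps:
C(d) = (1 + d)*(-2 + d) (C(d) = (-2 + d)*(1 + d) = (1 + d)*(-2 + d))
(2 + 14)*(42 + C(6)) = (2 + 14)*(42 + (-2 + 6**2 - 1*6)) = 16*(42 + (-2 + 36 - 6)) = 16*(42 + 28) = 16*70 = 1120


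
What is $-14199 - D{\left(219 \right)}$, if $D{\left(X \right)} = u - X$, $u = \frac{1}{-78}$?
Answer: $- \frac{1090439}{78} \approx -13980.0$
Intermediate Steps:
$u = - \frac{1}{78} \approx -0.012821$
$D{\left(X \right)} = - \frac{1}{78} - X$
$-14199 - D{\left(219 \right)} = -14199 - \left(- \frac{1}{78} - 219\right) = -14199 - - \frac{17083}{78} = -14199 + \frac{17083}{78} = - \frac{1090439}{78}$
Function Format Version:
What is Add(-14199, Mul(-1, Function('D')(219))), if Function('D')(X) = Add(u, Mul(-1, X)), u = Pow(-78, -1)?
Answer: Rational(-1090439, 78) ≈ -13980.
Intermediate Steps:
u = Rational(-1, 78) ≈ -0.012821
Function('D')(X) = Add(Rational(-1, 78), Mul(-1, X))
Add(-14199, Mul(-1, Function('D')(219))) = Add(-14199, Mul(-1, Add(Rational(-1, 78), Mul(-1, 219)))) = Add(-14199, Mul(-1, Add(Rational(-1, 78), -219))) = Add(-14199, Mul(-1, Rational(-17083, 78))) = Add(-14199, Rational(17083, 78)) = Rational(-1090439, 78)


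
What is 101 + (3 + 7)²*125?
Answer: 12601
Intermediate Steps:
101 + (3 + 7)²*125 = 101 + 10²*125 = 101 + 100*125 = 101 + 12500 = 12601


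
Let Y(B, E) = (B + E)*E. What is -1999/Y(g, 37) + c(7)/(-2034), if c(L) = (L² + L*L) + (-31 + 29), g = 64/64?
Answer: -700157/476634 ≈ -1.4690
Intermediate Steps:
g = 1 (g = 64*(1/64) = 1)
Y(B, E) = E*(B + E)
c(L) = -2 + 2*L² (c(L) = (L² + L²) - 2 = 2*L² - 2 = -2 + 2*L²)
-1999/Y(g, 37) + c(7)/(-2034) = -1999*1/(37*(1 + 37)) + (-2 + 2*7²)/(-2034) = -1999/(37*38) + (-2 + 2*49)*(-1/2034) = -1999/1406 + (-2 + 98)*(-1/2034) = -1999*1/1406 + 96*(-1/2034) = -1999/1406 - 16/339 = -700157/476634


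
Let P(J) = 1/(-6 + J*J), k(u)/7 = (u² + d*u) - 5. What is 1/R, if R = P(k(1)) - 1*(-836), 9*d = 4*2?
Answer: 37930/31709561 ≈ 0.0011962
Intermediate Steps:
d = 8/9 (d = (4*2)/9 = (⅑)*8 = 8/9 ≈ 0.88889)
k(u) = -35 + 7*u² + 56*u/9 (k(u) = 7*((u² + 8*u/9) - 5) = 7*(-5 + u² + 8*u/9) = -35 + 7*u² + 56*u/9)
P(J) = 1/(-6 + J²)
R = 31709561/37930 (R = 1/(-6 + (-35 + 7*1² + (56/9)*1)²) - 1*(-836) = 1/(-6 + (-35 + 7*1 + 56/9)²) + 836 = 1/(-6 + (-35 + 7 + 56/9)²) + 836 = 1/(-6 + (-196/9)²) + 836 = 1/(-6 + 38416/81) + 836 = 1/(37930/81) + 836 = 81/37930 + 836 = 31709561/37930 ≈ 836.00)
1/R = 1/(31709561/37930) = 37930/31709561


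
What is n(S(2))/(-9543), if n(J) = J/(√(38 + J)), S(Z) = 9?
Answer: -3*√47/149507 ≈ -0.00013757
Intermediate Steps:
n(J) = J/√(38 + J)
n(S(2))/(-9543) = (9/√(38 + 9))/(-9543) = (9/√47)*(-1/9543) = (9*(√47/47))*(-1/9543) = (9*√47/47)*(-1/9543) = -3*√47/149507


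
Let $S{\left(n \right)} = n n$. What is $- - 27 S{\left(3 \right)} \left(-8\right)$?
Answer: $-1944$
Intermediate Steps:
$S{\left(n \right)} = n^{2}$
$- - 27 S{\left(3 \right)} \left(-8\right) = - - 27 \cdot 3^{2} \left(-8\right) = - \left(-27\right) 9 \left(-8\right) = - \left(-243\right) \left(-8\right) = \left(-1\right) 1944 = -1944$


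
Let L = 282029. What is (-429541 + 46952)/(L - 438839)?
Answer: 382589/156810 ≈ 2.4398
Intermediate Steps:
(-429541 + 46952)/(L - 438839) = (-429541 + 46952)/(282029 - 438839) = -382589/(-156810) = -382589*(-1/156810) = 382589/156810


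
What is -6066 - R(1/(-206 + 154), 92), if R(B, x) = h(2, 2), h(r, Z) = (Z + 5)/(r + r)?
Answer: -24271/4 ≈ -6067.8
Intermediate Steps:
h(r, Z) = (5 + Z)/(2*r) (h(r, Z) = (5 + Z)/((2*r)) = (5 + Z)*(1/(2*r)) = (5 + Z)/(2*r))
R(B, x) = 7/4 (R(B, x) = (½)*(5 + 2)/2 = (½)*(½)*7 = 7/4)
-6066 - R(1/(-206 + 154), 92) = -6066 - 1*7/4 = -6066 - 7/4 = -24271/4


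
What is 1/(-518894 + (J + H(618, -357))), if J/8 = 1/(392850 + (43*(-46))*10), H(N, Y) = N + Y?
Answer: -186535/96743206651 ≈ -1.9281e-6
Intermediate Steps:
J = 4/186535 (J = 8/(392850 + (43*(-46))*10) = 8/(392850 - 1978*10) = 8/(392850 - 19780) = 8/373070 = 8*(1/373070) = 4/186535 ≈ 2.1444e-5)
1/(-518894 + (J + H(618, -357))) = 1/(-518894 + (4/186535 + (618 - 357))) = 1/(-518894 + (4/186535 + 261)) = 1/(-518894 + 48685639/186535) = 1/(-96743206651/186535) = -186535/96743206651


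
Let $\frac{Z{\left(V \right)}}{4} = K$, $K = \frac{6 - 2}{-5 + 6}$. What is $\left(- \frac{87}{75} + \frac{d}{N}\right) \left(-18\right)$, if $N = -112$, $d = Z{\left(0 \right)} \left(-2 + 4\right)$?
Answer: $\frac{4554}{175} \approx 26.023$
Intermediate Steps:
$K = 4$ ($K = \frac{4}{1} = 4 \cdot 1 = 4$)
$Z{\left(V \right)} = 16$ ($Z{\left(V \right)} = 4 \cdot 4 = 16$)
$d = 32$ ($d = 16 \left(-2 + 4\right) = 16 \cdot 2 = 32$)
$\left(- \frac{87}{75} + \frac{d}{N}\right) \left(-18\right) = \left(- \frac{87}{75} + \frac{32}{-112}\right) \left(-18\right) = \left(\left(-87\right) \frac{1}{75} + 32 \left(- \frac{1}{112}\right)\right) \left(-18\right) = \left(- \frac{29}{25} - \frac{2}{7}\right) \left(-18\right) = \left(- \frac{253}{175}\right) \left(-18\right) = \frac{4554}{175}$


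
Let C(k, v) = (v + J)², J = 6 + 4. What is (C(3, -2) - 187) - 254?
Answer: -377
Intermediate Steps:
J = 10
C(k, v) = (10 + v)² (C(k, v) = (v + 10)² = (10 + v)²)
(C(3, -2) - 187) - 254 = ((10 - 2)² - 187) - 254 = (8² - 187) - 254 = (64 - 187) - 254 = -123 - 254 = -377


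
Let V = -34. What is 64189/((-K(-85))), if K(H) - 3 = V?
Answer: 64189/31 ≈ 2070.6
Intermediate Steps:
K(H) = -31 (K(H) = 3 - 34 = -31)
64189/((-K(-85))) = 64189/((-1*(-31))) = 64189/31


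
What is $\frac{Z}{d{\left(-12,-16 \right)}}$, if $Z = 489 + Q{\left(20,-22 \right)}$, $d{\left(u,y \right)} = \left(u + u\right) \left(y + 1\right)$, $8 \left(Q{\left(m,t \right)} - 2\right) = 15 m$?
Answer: $\frac{1057}{720} \approx 1.4681$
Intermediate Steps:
$Q{\left(m,t \right)} = 2 + \frac{15 m}{8}$
$d{\left(u,y \right)} = 2 u \left(1 + y\right)$
$Z = \frac{1057}{2}$ ($Z = 489 + \left(2 + \frac{15}{8} \cdot 20\right) = 489 + \left(2 + \frac{75}{2}\right) = 489 + \frac{79}{2} = \frac{1057}{2} \approx 528.5$)
$\frac{Z}{d{\left(-12,-16 \right)}} = \frac{1057}{2 \cdot 2 \left(-12\right) \left(1 - 16\right)} = \frac{1057}{2 \cdot 2 \left(-12\right) \left(-15\right)} = \frac{1057}{2 \cdot 360} = \frac{1057}{2} \cdot \frac{1}{360} = \frac{1057}{720}$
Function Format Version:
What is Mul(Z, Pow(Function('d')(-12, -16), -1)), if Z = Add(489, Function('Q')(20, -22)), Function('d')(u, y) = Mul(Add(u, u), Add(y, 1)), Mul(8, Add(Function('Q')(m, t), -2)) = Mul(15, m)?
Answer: Rational(1057, 720) ≈ 1.4681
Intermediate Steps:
Function('Q')(m, t) = Add(2, Mul(Rational(15, 8), m)) (Function('Q')(m, t) = Add(2, Mul(Rational(1, 8), Mul(15, m))) = Add(2, Mul(Rational(15, 8), m)))
Function('d')(u, y) = Mul(2, u, Add(1, y)) (Function('d')(u, y) = Mul(Mul(2, u), Add(1, y)) = Mul(2, u, Add(1, y)))
Z = Rational(1057, 2) (Z = Add(489, Add(2, Mul(Rational(15, 8), 20))) = Add(489, Add(2, Rational(75, 2))) = Add(489, Rational(79, 2)) = Rational(1057, 2) ≈ 528.50)
Mul(Z, Pow(Function('d')(-12, -16), -1)) = Mul(Rational(1057, 2), Pow(Mul(2, -12, Add(1, -16)), -1)) = Mul(Rational(1057, 2), Pow(Mul(2, -12, -15), -1)) = Mul(Rational(1057, 2), Pow(360, -1)) = Mul(Rational(1057, 2), Rational(1, 360)) = Rational(1057, 720)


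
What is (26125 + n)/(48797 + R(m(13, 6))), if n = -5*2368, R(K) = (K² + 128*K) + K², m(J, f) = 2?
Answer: 14285/49061 ≈ 0.29117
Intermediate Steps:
R(K) = 2*K² + 128*K
n = -11840
(26125 + n)/(48797 + R(m(13, 6))) = (26125 - 11840)/(48797 + 2*2*(64 + 2)) = 14285/(48797 + 2*2*66) = 14285/(48797 + 264) = 14285/49061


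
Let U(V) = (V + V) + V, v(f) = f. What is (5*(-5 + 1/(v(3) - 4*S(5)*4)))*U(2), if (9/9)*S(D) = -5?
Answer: -12420/83 ≈ -149.64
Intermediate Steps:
U(V) = 3*V (U(V) = 2*V + V = 3*V)
S(D) = -5
(5*(-5 + 1/(v(3) - 4*S(5)*4)))*U(2) = (5*(-5 + 1/(3 - 4*(-5)*4)))*(3*2) = (5*(-5 + 1/(3 + 20*4)))*6 = (5*(-5 + 1/(3 + 80)))*6 = (5*(-5 + 1/83))*6 = (5*(-414/83))*6 = -2070/83*6 = -12420/83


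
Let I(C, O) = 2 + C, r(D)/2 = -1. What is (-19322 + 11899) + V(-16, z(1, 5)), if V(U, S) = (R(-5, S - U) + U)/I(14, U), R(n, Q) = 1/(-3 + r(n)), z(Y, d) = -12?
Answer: -593921/80 ≈ -7424.0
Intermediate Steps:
r(D) = -2 (r(D) = 2*(-1) = -2)
R(n, Q) = -⅕ (R(n, Q) = 1/(-3 - 2) = 1/(-5) = -⅕)
V(U, S) = -1/80 + U/16 (V(U, S) = (-⅕ + U)/(2 + 14) = (-⅕ + U)/16 = (-⅕ + U)*(1/16) = -1/80 + U/16)
(-19322 + 11899) + V(-16, z(1, 5)) = (-19322 + 11899) + (-1/80 + (1/16)*(-16)) = -7423 + (-1/80 - 1) = -7423 - 81/80 = -593921/80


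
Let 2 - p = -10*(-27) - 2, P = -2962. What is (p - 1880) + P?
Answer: -5108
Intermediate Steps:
p = -266 (p = 2 - (-10*(-27) - 2) = 2 - (270 - 2) = 2 - 1*268 = 2 - 268 = -266)
(p - 1880) + P = (-266 - 1880) - 2962 = -2146 - 2962 = -5108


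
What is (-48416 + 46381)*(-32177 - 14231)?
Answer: 94440280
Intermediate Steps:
(-48416 + 46381)*(-32177 - 14231) = -2035*(-46408) = 94440280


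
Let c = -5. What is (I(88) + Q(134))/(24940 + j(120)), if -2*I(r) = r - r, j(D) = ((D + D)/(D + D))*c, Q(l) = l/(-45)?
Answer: -134/1122075 ≈ -0.00011942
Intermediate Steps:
Q(l) = -l/45 (Q(l) = l*(-1/45) = -l/45)
j(D) = -5 (j(D) = ((D + D)/(D + D))*(-5) = ((2*D)/((2*D)))*(-5) = ((2*D)*(1/(2*D)))*(-5) = 1*(-5) = -5)
I(r) = 0 (I(r) = -(r - r)/2 = -½*0 = 0)
(I(88) + Q(134))/(24940 + j(120)) = (0 - 1/45*134)/(24940 - 5) = (0 - 134/45)/24935 = -134/45*1/24935 = -134/1122075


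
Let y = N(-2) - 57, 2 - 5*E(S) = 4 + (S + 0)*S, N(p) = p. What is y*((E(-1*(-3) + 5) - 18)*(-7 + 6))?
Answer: -9204/5 ≈ -1840.8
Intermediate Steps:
E(S) = -⅖ - S²/5 (E(S) = ⅖ - (4 + (S + 0)*S)/5 = ⅖ - (4 + S*S)/5 = ⅖ - (4 + S²)/5 = ⅖ + (-⅘ - S²/5) = -⅖ - S²/5)
y = -59 (y = -2 - 57 = -59)
y*((E(-1*(-3) + 5) - 18)*(-7 + 6)) = -59*((-⅖ - (-1*(-3) + 5)²/5) - 18)*(-7 + 6) = -59*((-⅖ - (3 + 5)²/5) - 18)*(-1) = -59*((-⅖ - ⅕*8²) - 18)*(-1) = -59*((-⅖ - ⅕*64) - 18)*(-1) = -59*((-⅖ - 64/5) - 18)*(-1) = -59*(-66/5 - 18)*(-1) = -(-9204)*(-1)/5 = -59*156/5 = -9204/5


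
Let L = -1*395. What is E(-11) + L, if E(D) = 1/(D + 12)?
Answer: -394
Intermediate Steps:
E(D) = 1/(12 + D)
L = -395
E(-11) + L = 1/(12 - 11) - 395 = 1/1 - 395 = 1 - 395 = -394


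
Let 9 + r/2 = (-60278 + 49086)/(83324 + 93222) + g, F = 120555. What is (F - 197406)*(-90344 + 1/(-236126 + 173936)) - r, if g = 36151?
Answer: 4234969146449877667/609966430 ≈ 6.9430e+9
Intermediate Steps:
r = 6380714340/88273 (r = -18 + 2*((-60278 + 49086)/(83324 + 93222) + 36151) = -18 + 2*(-11192/176546 + 36151) = -18 + 2*(-11192*1/176546 + 36151) = -18 + 2*(-5596/88273 + 36151) = -18 + 2*(3191151627/88273) = -18 + 6382303254/88273 = 6380714340/88273 ≈ 72284.)
(F - 197406)*(-90344 + 1/(-236126 + 173936)) - r = (120555 - 197406)*(-90344 + 1/(-236126 + 173936)) - 1*6380714340/88273 = -76851*(-90344 + 1/(-62190)) - 6380714340/88273 = -76851*(-90344 - 1/62190) - 6380714340/88273 = -76851*(-5618493361/62190) - 6380714340/88273 = 47976314809579/6910 - 6380714340/88273 = 4234969146449877667/609966430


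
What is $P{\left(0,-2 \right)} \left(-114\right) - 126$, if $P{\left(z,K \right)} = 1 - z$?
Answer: $-240$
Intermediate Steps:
$P{\left(0,-2 \right)} \left(-114\right) - 126 = \left(1 - 0\right) \left(-114\right) - 126 = \left(1 + 0\right) \left(-114\right) - 126 = 1 \left(-114\right) - 126 = -114 - 126 = -240$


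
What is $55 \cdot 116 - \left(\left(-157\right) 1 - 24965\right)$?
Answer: $31502$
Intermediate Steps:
$55 \cdot 116 - \left(\left(-157\right) 1 - 24965\right) = 6380 - \left(-157 - 24965\right) = 6380 - -25122 = 6380 + 25122 = 31502$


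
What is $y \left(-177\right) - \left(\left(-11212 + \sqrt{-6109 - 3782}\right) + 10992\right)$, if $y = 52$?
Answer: $-8984 - 3 i \sqrt{1099} \approx -8984.0 - 99.453 i$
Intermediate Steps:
$y \left(-177\right) - \left(\left(-11212 + \sqrt{-6109 - 3782}\right) + 10992\right) = 52 \left(-177\right) - \left(\left(-11212 + \sqrt{-6109 - 3782}\right) + 10992\right) = -9204 - \left(\left(-11212 + \sqrt{-9891}\right) + 10992\right) = -9204 - \left(\left(-11212 + 3 i \sqrt{1099}\right) + 10992\right) = -9204 - \left(-220 + 3 i \sqrt{1099}\right) = -9204 + \left(220 - 3 i \sqrt{1099}\right) = -8984 - 3 i \sqrt{1099}$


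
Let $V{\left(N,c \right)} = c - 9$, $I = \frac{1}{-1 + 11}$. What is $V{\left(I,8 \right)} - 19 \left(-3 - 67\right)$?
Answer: $1329$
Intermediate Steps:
$I = \frac{1}{10} \approx 0.1$
$V{\left(N,c \right)} = -9 + c$
$V{\left(I,8 \right)} - 19 \left(-3 - 67\right) = \left(-9 + 8\right) - 19 \left(-3 - 67\right) = -1 - -1330 = -1 + 1330 = 1329$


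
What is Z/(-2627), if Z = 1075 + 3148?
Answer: -4223/2627 ≈ -1.6075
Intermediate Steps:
Z = 4223
Z/(-2627) = 4223/(-2627) = 4223*(-1/2627) = -4223/2627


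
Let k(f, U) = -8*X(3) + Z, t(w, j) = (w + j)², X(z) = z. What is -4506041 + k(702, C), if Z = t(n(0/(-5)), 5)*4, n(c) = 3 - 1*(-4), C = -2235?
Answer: -4505489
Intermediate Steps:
n(c) = 7 (n(c) = 3 + 4 = 7)
t(w, j) = (j + w)²
Z = 576 (Z = (5 + 7)²*4 = 12²*4 = 144*4 = 576)
k(f, U) = 552 (k(f, U) = -8*3 + 576 = -24 + 576 = 552)
-4506041 + k(702, C) = -4506041 + 552 = -4505489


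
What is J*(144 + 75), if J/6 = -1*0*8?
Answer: 0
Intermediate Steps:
J = 0 (J = 6*(-1*0*8) = 6*(0*8) = 6*0 = 0)
J*(144 + 75) = 0*(144 + 75) = 0*219 = 0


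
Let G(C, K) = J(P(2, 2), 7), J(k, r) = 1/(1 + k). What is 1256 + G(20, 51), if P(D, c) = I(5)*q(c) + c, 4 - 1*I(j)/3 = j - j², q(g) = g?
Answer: 184633/147 ≈ 1256.0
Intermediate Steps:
I(j) = 12 - 3*j + 3*j² (I(j) = 12 - 3*(j - j²) = 12 + (-3*j + 3*j²) = 12 - 3*j + 3*j²)
P(D, c) = 73*c (P(D, c) = (12 - 3*5 + 3*5²)*c + c = (12 - 15 + 3*25)*c + c = (12 - 15 + 75)*c + c = 72*c + c = 73*c)
G(C, K) = 1/147 (G(C, K) = 1/(1 + 73*2) = 1/(1 + 146) = 1/147)
1256 + G(20, 51) = 1256 + 1/147 = 184633/147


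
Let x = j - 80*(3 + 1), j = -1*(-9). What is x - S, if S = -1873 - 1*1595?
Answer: 3157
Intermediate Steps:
S = -3468 (S = -1873 - 1595 = -3468)
j = 9
x = -311 (x = 9 - 80*(3 + 1) = 9 - 80*4 = 9 - 20*16 = 9 - 320 = -311)
x - S = -311 - 1*(-3468) = -311 + 3468 = 3157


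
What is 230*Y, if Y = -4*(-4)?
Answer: 3680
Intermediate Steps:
Y = 16
230*Y = 230*16 = 3680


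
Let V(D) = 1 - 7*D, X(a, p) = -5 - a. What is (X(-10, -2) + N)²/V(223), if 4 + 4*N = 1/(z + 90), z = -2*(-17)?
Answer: -788045/76756992 ≈ -0.010267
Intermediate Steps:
z = 34
N = -495/496 (N = -1 + 1/(4*(34 + 90)) = -1 + (¼)/124 = -1 + (¼)*(1/124) = -1 + 1/496 = -495/496 ≈ -0.99798)
(X(-10, -2) + N)²/V(223) = ((-5 - 1*(-10)) - 495/496)²/(1 - 7*223) = ((-5 + 10) - 495/496)²/(1 - 1561) = (5 - 495/496)²/(-1560) = (1985/496)²*(-1/1560) = (3940225/246016)*(-1/1560) = -788045/76756992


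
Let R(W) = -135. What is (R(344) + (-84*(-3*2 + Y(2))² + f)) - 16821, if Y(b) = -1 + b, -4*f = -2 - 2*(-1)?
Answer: -19056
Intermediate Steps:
f = 0 (f = -(-2 - 2*(-1))/4 = -(-2 + 2)/4 = -¼*0 = 0)
(R(344) + (-84*(-3*2 + Y(2))² + f)) - 16821 = (-135 + (-84*(-3*2 + (-1 + 2))² + 0)) - 16821 = (-135 + (-84*(-6 + 1)² + 0)) - 16821 = (-135 + (-84*(-5)² + 0)) - 16821 = (-135 + (-84*25 + 0)) - 16821 = (-135 + (-2100 + 0)) - 16821 = (-135 - 2100) - 16821 = -2235 - 16821 = -19056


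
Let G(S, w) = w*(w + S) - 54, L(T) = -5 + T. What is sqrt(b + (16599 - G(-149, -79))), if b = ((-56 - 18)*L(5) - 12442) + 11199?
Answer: I*sqrt(2602) ≈ 51.01*I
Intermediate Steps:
G(S, w) = -54 + w*(S + w) (G(S, w) = w*(S + w) - 54 = -54 + w*(S + w))
b = -1243 (b = ((-56 - 18)*(-5 + 5) - 12442) + 11199 = (-74*0 - 12442) + 11199 = (0 - 12442) + 11199 = -12442 + 11199 = -1243)
sqrt(b + (16599 - G(-149, -79))) = sqrt(-1243 + (16599 - (-54 + (-79)**2 - 149*(-79)))) = sqrt(-1243 + (16599 - (-54 + 6241 + 11771))) = sqrt(-1243 + (16599 - 1*17958)) = sqrt(-1243 + (16599 - 17958)) = sqrt(-1243 - 1359) = sqrt(-2602) = I*sqrt(2602)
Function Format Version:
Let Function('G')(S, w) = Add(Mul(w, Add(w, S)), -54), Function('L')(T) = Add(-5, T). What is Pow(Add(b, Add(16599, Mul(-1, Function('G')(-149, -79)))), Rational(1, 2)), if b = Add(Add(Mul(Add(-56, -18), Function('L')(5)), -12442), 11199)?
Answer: Mul(I, Pow(2602, Rational(1, 2))) ≈ Mul(51.010, I)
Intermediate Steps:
Function('G')(S, w) = Add(-54, Mul(w, Add(S, w))) (Function('G')(S, w) = Add(Mul(w, Add(S, w)), -54) = Add(-54, Mul(w, Add(S, w))))
b = -1243 (b = Add(Add(Mul(Add(-56, -18), Add(-5, 5)), -12442), 11199) = Add(Add(Mul(-74, 0), -12442), 11199) = Add(Add(0, -12442), 11199) = Add(-12442, 11199) = -1243)
Pow(Add(b, Add(16599, Mul(-1, Function('G')(-149, -79)))), Rational(1, 2)) = Pow(Add(-1243, Add(16599, Mul(-1, Add(-54, Pow(-79, 2), Mul(-149, -79))))), Rational(1, 2)) = Pow(Add(-1243, Add(16599, Mul(-1, Add(-54, 6241, 11771)))), Rational(1, 2)) = Pow(Add(-1243, Add(16599, Mul(-1, 17958))), Rational(1, 2)) = Pow(Add(-1243, Add(16599, -17958)), Rational(1, 2)) = Pow(Add(-1243, -1359), Rational(1, 2)) = Pow(-2602, Rational(1, 2)) = Mul(I, Pow(2602, Rational(1, 2)))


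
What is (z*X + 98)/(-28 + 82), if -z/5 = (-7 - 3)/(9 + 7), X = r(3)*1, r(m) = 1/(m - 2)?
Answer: 809/432 ≈ 1.8727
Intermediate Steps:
r(m) = 1/(-2 + m)
X = 1 (X = 1/(-2 + 3) = 1/1 = 1*1 = 1)
z = 25/8 (z = -5*(-7 - 3)/(9 + 7) = -(-50)/16 = -5*(-5/8) = 25/8 ≈ 3.1250)
(z*X + 98)/(-28 + 82) = ((25/8)*1 + 98)/(-28 + 82) = (25/8 + 98)/54 = (1/54)*(809/8) = 809/432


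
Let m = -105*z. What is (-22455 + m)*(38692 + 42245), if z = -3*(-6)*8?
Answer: -3041207775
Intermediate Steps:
z = 144 (z = 18*8 = 144)
m = -15120 (m = -105*144 = -15120)
(-22455 + m)*(38692 + 42245) = (-22455 - 15120)*(38692 + 42245) = -37575*80937 = -3041207775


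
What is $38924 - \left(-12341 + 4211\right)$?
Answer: $47054$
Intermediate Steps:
$38924 - \left(-12341 + 4211\right) = 38924 - -8130 = 38924 + 8130 = 47054$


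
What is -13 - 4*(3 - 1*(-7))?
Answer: -53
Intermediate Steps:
-13 - 4*(3 - 1*(-7)) = -13 - 4*(3 + 7) = -13 - 4*10 = -13 - 40 = -53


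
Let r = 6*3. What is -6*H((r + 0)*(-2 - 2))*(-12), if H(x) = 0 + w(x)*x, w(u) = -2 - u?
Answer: -362880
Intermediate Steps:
r = 18
H(x) = x*(-2 - x) (H(x) = 0 + (-2 - x)*x = 0 + x*(-2 - x) = x*(-2 - x))
-6*H((r + 0)*(-2 - 2))*(-12) = -(-6)*(18 + 0)*(-2 - 2)*(2 + (18 + 0)*(-2 - 2))*(-12) = -(-6)*18*(-4)*(2 + 18*(-4))*(-12) = -(-6)*(-72)*(2 - 72)*(-12) = -(-6)*(-72)*(-70)*(-12) = -6*(-5040)*(-12) = 30240*(-12) = -362880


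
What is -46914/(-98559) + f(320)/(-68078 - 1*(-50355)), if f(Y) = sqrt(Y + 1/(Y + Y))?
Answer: 15638/32853 - sqrt(2048010)/1417840 ≈ 0.47499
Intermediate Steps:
f(Y) = sqrt(Y + 1/(2*Y))
-46914/(-98559) + f(320)/(-68078 - 1*(-50355)) = -46914/(-98559) + (sqrt(2/320 + 4*320)/2)/(-68078 - 1*(-50355)) = -46914*(-1/98559) + (sqrt(2*(1/320) + 1280)/2)/(-68078 + 50355) = 15638/32853 + (sqrt(1/160 + 1280)/2)/(-17723) = 15638/32853 + (sqrt(204801/160)/2)*(-1/17723) = 15638/32853 + ((sqrt(2048010)/40)/2)*(-1/17723) = 15638/32853 + (sqrt(2048010)/80)*(-1/17723) = 15638/32853 - sqrt(2048010)/1417840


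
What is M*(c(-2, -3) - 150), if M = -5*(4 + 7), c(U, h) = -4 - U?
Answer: 8360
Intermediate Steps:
M = -55 (M = -5*11 = -55)
M*(c(-2, -3) - 150) = -55*((-4 - 1*(-2)) - 150) = -55*((-4 + 2) - 150) = -55*(-2 - 150) = -55*(-152) = 8360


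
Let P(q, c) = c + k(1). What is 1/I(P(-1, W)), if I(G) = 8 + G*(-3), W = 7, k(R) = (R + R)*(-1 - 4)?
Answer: 1/17 ≈ 0.058824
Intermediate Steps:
k(R) = -10*R (k(R) = (2*R)*(-5) = -10*R)
P(q, c) = -10 + c (P(q, c) = c - 10*1 = c - 10 = -10 + c)
I(G) = 8 - 3*G
1/I(P(-1, W)) = 1/(8 - 3*(-10 + 7)) = 1/(8 - 3*(-3)) = 1/(8 + 9) = 1/17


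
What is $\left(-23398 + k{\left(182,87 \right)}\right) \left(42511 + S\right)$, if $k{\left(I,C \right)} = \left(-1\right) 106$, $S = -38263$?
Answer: $-99844992$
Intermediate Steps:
$k{\left(I,C \right)} = -106$
$\left(-23398 + k{\left(182,87 \right)}\right) \left(42511 + S\right) = \left(-23398 - 106\right) \left(42511 - 38263\right) = \left(-23504\right) 4248 = -99844992$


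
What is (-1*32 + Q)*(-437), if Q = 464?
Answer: -188784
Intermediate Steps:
(-1*32 + Q)*(-437) = (-1*32 + 464)*(-437) = (-32 + 464)*(-437) = 432*(-437) = -188784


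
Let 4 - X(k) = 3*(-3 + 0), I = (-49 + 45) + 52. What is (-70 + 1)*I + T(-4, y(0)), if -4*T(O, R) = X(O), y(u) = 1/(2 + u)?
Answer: -13261/4 ≈ -3315.3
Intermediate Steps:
I = 48 (I = -4 + 52 = 48)
X(k) = 13 (X(k) = 4 - 3*(-3 + 0) = 4 - 3*(-3) = 4 - 1*(-9) = 4 + 9 = 13)
T(O, R) = -13/4 (T(O, R) = -1/4*13 = -13/4)
(-70 + 1)*I + T(-4, y(0)) = (-70 + 1)*48 - 13/4 = -69*48 - 13/4 = -3312 - 13/4 = -13261/4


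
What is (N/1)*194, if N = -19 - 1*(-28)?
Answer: 1746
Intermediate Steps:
N = 9 (N = -19 + 28 = 9)
(N/1)*194 = (9/1)*194 = (9*1)*194 = 9*194 = 1746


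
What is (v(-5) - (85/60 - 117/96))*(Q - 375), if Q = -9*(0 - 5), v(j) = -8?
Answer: 43285/16 ≈ 2705.3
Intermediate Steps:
Q = 45 (Q = -9*(-5) = 45)
(v(-5) - (85/60 - 117/96))*(Q - 375) = (-8 - (85/60 - 117/96))*(45 - 375) = (-8 - (85*(1/60) - 117*1/96))*(-330) = (-8 - (17/12 - 39/32))*(-330) = (-8 - 1*19/96)*(-330) = (-8 - 19/96)*(-330) = -787/96*(-330) = 43285/16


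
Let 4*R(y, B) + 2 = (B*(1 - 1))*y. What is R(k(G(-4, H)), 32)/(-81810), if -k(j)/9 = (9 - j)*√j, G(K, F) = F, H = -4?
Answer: 1/163620 ≈ 6.1117e-6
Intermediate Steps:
k(j) = -9*√j*(9 - j) (k(j) = -9*(9 - j)*√j = -9*√j*(9 - j))
R(y, B) = -½ (R(y, B) = -½ + ((B*(1 - 1))*y)/4 = -½ + ((B*0)*y)/4 = -½ + (0*y)/4 = -½ + (¼)*0 = -½ + 0 = -½)
R(k(G(-4, H)), 32)/(-81810) = -½/(-81810) = -½*(-1/81810) = 1/163620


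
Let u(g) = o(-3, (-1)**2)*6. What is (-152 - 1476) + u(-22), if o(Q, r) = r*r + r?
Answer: -1616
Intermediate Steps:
o(Q, r) = r + r**2 (o(Q, r) = r**2 + r = r + r**2)
u(g) = 12 (u(g) = ((-1)**2*(1 + (-1)**2))*6 = (1*(1 + 1))*6 = (1*2)*6 = 2*6 = 12)
(-152 - 1476) + u(-22) = (-152 - 1476) + 12 = -1628 + 12 = -1616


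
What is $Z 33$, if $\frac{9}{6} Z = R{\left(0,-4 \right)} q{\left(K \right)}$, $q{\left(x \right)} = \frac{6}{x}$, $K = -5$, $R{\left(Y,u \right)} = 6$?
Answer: $- \frac{792}{5} \approx -158.4$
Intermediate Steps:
$Z = - \frac{24}{5}$ ($Z = \frac{2 \cdot 6 \frac{6}{-5}}{3} = \frac{2 \cdot 6 \cdot 6 \left(- \frac{1}{5}\right)}{3} = \frac{2 \cdot 6 \left(- \frac{6}{5}\right)}{3} = \frac{2}{3} \left(- \frac{36}{5}\right) = - \frac{24}{5} \approx -4.8$)
$Z 33 = \left(- \frac{24}{5}\right) 33 = - \frac{792}{5}$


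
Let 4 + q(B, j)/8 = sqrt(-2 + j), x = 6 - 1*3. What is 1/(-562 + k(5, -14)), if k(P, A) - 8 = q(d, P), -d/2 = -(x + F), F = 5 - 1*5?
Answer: -293/171602 - 2*sqrt(3)/85801 ≈ -0.0017478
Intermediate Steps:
x = 3 (x = 6 - 3 = 3)
F = 0 (F = 5 - 5 = 0)
d = 6 (d = -(-2)*(3 + 0) = -(-2)*3 = -2*(-3) = 6)
q(B, j) = -32 + 8*sqrt(-2 + j)
k(P, A) = -24 + 8*sqrt(-2 + P) (k(P, A) = 8 + (-32 + 8*sqrt(-2 + P)) = -24 + 8*sqrt(-2 + P))
1/(-562 + k(5, -14)) = 1/(-562 + (-24 + 8*sqrt(-2 + 5))) = 1/(-562 + (-24 + 8*sqrt(3))) = 1/(-586 + 8*sqrt(3))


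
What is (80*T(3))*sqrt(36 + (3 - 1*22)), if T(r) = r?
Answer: 240*sqrt(17) ≈ 989.54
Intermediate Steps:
(80*T(3))*sqrt(36 + (3 - 1*22)) = (80*3)*sqrt(36 + (3 - 1*22)) = 240*sqrt(36 + (3 - 22)) = 240*sqrt(36 - 19) = 240*sqrt(17)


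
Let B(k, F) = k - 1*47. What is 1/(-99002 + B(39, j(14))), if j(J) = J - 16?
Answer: -1/99010 ≈ -1.0100e-5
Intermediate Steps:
j(J) = -16 + J
B(k, F) = -47 + k (B(k, F) = k - 47 = -47 + k)
1/(-99002 + B(39, j(14))) = 1/(-99002 + (-47 + 39)) = 1/(-99002 - 8) = 1/(-99010) = -1/99010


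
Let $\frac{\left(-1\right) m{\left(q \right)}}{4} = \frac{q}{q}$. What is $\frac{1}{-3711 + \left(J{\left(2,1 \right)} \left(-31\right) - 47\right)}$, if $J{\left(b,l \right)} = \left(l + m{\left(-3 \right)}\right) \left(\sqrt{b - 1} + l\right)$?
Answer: $- \frac{1}{3572} \approx -0.00027996$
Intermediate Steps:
$m{\left(q \right)} = -4$ ($m{\left(q \right)} = - 4 \frac{q}{q} = \left(-4\right) 1 = -4$)
$J{\left(b,l \right)} = \left(-4 + l\right) \left(l + \sqrt{-1 + b}\right)$ ($J{\left(b,l \right)} = \left(l - 4\right) \left(\sqrt{b - 1} + l\right) = \left(-4 + l\right) \left(\sqrt{-1 + b} + l\right) = \left(-4 + l\right) \left(l + \sqrt{-1 + b}\right)$)
$\frac{1}{-3711 + \left(J{\left(2,1 \right)} \left(-31\right) - 47\right)} = \frac{1}{-3711 - \left(47 - \left(1^{2} - 4 - 4 \sqrt{-1 + 2} + 1 \sqrt{-1 + 2}\right) \left(-31\right)\right)} = \frac{1}{-3711 - \left(47 - \left(1 - 4 - 4 \sqrt{1} + 1 \sqrt{1}\right) \left(-31\right)\right)} = \frac{1}{-3711 - \left(47 - \left(1 - 4 - 4 + 1 \cdot 1\right) \left(-31\right)\right)} = \frac{1}{-3711 - \left(47 - \left(1 - 4 - 4 + 1\right) \left(-31\right)\right)} = \frac{1}{-3711 - -139} = \frac{1}{-3711 + \left(186 - 47\right)} = \frac{1}{-3711 + 139} = \frac{1}{-3572} = - \frac{1}{3572}$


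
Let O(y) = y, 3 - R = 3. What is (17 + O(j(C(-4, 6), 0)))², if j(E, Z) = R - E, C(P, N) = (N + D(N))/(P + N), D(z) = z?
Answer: 121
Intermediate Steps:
R = 0 (R = 3 - 1*3 = 3 - 3 = 0)
C(P, N) = 2*N/(N + P) (C(P, N) = (N + N)/(P + N) = (2*N)/(N + P) = 2*N/(N + P))
j(E, Z) = -E (j(E, Z) = 0 - E = -E)
(17 + O(j(C(-4, 6), 0)))² = (17 - 2*6/(6 - 4))² = (17 - 2*6/2)² = (17 - 1*6)² = (17 - 6)² = 11² = 121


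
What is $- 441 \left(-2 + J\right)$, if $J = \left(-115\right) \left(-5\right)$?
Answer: $-252693$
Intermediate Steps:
$J = 575$
$- 441 \left(-2 + J\right) = - 441 \left(-2 + 575\right) = \left(-441\right) 573 = -252693$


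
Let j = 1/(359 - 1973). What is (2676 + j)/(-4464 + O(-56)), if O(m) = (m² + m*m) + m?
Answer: 4319063/2827728 ≈ 1.5274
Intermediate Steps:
j = -1/1614 (j = 1/(-1614) = -1/1614 ≈ -0.00061958)
O(m) = m + 2*m² (O(m) = (m² + m²) + m = 2*m² + m = m + 2*m²)
(2676 + j)/(-4464 + O(-56)) = (2676 - 1/1614)/(-4464 - 56*(1 + 2*(-56))) = 4319063/(1614*(-4464 - 56*(1 - 112))) = 4319063/(1614*(-4464 - 56*(-111))) = 4319063/(1614*(-4464 + 6216)) = (4319063/1614)/1752 = (4319063/1614)*(1/1752) = 4319063/2827728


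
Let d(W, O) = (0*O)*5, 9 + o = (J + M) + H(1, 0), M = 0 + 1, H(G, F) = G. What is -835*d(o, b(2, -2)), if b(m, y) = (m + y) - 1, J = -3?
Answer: 0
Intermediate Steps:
M = 1
b(m, y) = -1 + m + y
o = -10 (o = -9 + ((-3 + 1) + 1) = -9 + (-2 + 1) = -9 - 1 = -10)
d(W, O) = 0 (d(W, O) = 0*5 = 0)
-835*d(o, b(2, -2)) = -835*0 = 0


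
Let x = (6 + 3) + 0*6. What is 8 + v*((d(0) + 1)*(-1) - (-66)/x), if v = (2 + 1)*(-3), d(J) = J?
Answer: -49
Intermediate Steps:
x = 9 (x = 9 + 0 = 9)
v = -9 (v = 3*(-3) = -9)
8 + v*((d(0) + 1)*(-1) - (-66)/x) = 8 - 9*((0 + 1)*(-1) - (-66)/9) = 8 - 9*(1*(-1) - (-66)/9) = 8 - 9*(-1 - 1*(-22/3)) = 8 - 9*(-1 + 22/3) = 8 - 9*19/3 = 8 - 57 = -49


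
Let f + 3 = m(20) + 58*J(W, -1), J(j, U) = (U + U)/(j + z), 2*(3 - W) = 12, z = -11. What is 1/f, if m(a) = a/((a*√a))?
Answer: 5180/27331 - 98*√5/27331 ≈ 0.18151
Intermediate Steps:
W = -3 (W = 3 - ½*12 = 3 - 6 = -3)
J(j, U) = 2*U/(-11 + j) (J(j, U) = (U + U)/(j - 11) = (2*U)/(-11 + j) = 2*U/(-11 + j))
m(a) = a^(-½) (m(a) = a/(a^(3/2)) = a/a^(3/2) = a^(-½))
f = 37/7 + √5/10 (f = -3 + (20^(-½) + 58*(2*(-1)/(-11 - 3))) = -3 + (√5/10 + 58*(2*(-1)/(-14))) = -3 + (√5/10 + 58*(2*(-1)*(-1/14))) = -3 + (√5/10 + 58*(⅐)) = -3 + (√5/10 + 58/7) = -3 + (58/7 + √5/10) = 37/7 + √5/10 ≈ 5.5093)
1/f = 1/(37/7 + √5/10)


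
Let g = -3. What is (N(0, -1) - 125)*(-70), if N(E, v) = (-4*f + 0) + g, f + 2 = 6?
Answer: 10080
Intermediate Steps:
f = 4 (f = -2 + 6 = 4)
N(E, v) = -19 (N(E, v) = (-4*4 + 0) - 3 = (-16 + 0) - 3 = -16 - 3 = -19)
(N(0, -1) - 125)*(-70) = (-19 - 125)*(-70) = -144*(-70) = 10080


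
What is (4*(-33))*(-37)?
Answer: 4884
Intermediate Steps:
(4*(-33))*(-37) = -132*(-37) = 4884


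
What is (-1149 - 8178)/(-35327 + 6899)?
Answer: 3109/9476 ≈ 0.32809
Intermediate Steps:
(-1149 - 8178)/(-35327 + 6899) = -9327/(-28428) = -9327*(-1/28428) = 3109/9476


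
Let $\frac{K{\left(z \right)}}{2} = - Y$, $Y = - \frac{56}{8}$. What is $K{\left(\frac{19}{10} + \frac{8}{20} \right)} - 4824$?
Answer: $-4810$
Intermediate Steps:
$Y = -7$ ($Y = \left(-56\right) \frac{1}{8} = -7$)
$K{\left(z \right)} = 14$ ($K{\left(z \right)} = 2 \left(\left(-1\right) \left(-7\right)\right) = 2 \cdot 7 = 14$)
$K{\left(\frac{19}{10} + \frac{8}{20} \right)} - 4824 = 14 - 4824 = -4810$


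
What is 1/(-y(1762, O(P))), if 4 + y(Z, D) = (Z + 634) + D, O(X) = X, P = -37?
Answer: -1/2355 ≈ -0.00042463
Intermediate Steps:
y(Z, D) = 630 + D + Z (y(Z, D) = -4 + ((Z + 634) + D) = -4 + ((634 + Z) + D) = -4 + (634 + D + Z) = 630 + D + Z)
1/(-y(1762, O(P))) = 1/(-(630 - 37 + 1762)) = 1/(-1*2355) = 1/(-2355) = -1/2355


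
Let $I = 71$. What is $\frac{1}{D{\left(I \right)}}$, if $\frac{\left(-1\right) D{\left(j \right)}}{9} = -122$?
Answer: $\frac{1}{1098} \approx 0.00091075$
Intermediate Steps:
$D{\left(j \right)} = 1098$ ($D{\left(j \right)} = \left(-9\right) \left(-122\right) = 1098$)
$\frac{1}{D{\left(I \right)}} = \frac{1}{1098}$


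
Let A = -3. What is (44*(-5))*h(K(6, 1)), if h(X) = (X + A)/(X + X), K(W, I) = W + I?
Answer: -440/7 ≈ -62.857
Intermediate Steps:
K(W, I) = I + W
h(X) = (-3 + X)/(2*X) (h(X) = (X - 3)/(X + X) = (-3 + X)/((2*X)) = (-3 + X)*(1/(2*X)) = (-3 + X)/(2*X))
(44*(-5))*h(K(6, 1)) = (44*(-5))*((-3 + (1 + 6))/(2*(1 + 6))) = -110*(-3 + 7)/7 = -110*4/7 = -220*2/7 = -440/7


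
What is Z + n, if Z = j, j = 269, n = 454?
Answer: 723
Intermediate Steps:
Z = 269
Z + n = 269 + 454 = 723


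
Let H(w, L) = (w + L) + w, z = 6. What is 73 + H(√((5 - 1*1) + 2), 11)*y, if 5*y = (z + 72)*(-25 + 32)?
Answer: 6371/5 + 1092*√6/5 ≈ 1809.2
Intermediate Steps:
H(w, L) = L + 2*w (H(w, L) = (L + w) + w = L + 2*w)
y = 546/5 (y = ((6 + 72)*(-25 + 32))/5 = (78*7)/5 = (⅕)*546 = 546/5 ≈ 109.20)
73 + H(√((5 - 1*1) + 2), 11)*y = 73 + (11 + 2*√((5 - 1*1) + 2))*(546/5) = 73 + (11 + 2*√((5 - 1) + 2))*(546/5) = 73 + (11 + 2*√(4 + 2))*(546/5) = 73 + (11 + 2*√6)*(546/5) = 73 + (6006/5 + 1092*√6/5) = 6371/5 + 1092*√6/5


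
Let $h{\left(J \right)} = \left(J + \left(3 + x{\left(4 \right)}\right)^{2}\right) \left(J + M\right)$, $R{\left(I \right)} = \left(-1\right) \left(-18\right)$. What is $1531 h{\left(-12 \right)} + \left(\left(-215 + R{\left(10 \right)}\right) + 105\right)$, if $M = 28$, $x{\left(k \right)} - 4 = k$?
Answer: $2669972$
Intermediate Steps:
$R{\left(I \right)} = 18$
$x{\left(k \right)} = 4 + k$
$h{\left(J \right)} = \left(28 + J\right) \left(121 + J\right)$ ($h{\left(J \right)} = \left(J + \left(3 + \left(4 + 4\right)\right)^{2}\right) \left(J + 28\right) = \left(J + \left(3 + 8\right)^{2}\right) \left(28 + J\right) = \left(J + 11^{2}\right) \left(28 + J\right) = \left(J + 121\right) \left(28 + J\right) = \left(121 + J\right) \left(28 + J\right) = \left(28 + J\right) \left(121 + J\right)$)
$1531 h{\left(-12 \right)} + \left(\left(-215 + R{\left(10 \right)}\right) + 105\right) = 1531 \left(3388 + \left(-12\right)^{2} + 149 \left(-12\right)\right) + \left(\left(-215 + 18\right) + 105\right) = 1531 \left(3388 + 144 - 1788\right) + \left(-197 + 105\right) = 1531 \cdot 1744 - 92 = 2670064 - 92 = 2669972$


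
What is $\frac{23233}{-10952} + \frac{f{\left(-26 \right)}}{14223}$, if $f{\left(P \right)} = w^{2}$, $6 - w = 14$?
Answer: $- \frac{329742031}{155770296} \approx -2.1168$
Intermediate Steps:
$w = -8$ ($w = 6 - 14 = -8$)
$f{\left(P \right)} = 64$ ($f{\left(P \right)} = \left(-8\right)^{2} = 64$)
$\frac{23233}{-10952} + \frac{f{\left(-26 \right)}}{14223} = \frac{23233}{-10952} + \frac{64}{14223} = 23233 \left(- \frac{1}{10952}\right) + 64 \cdot \frac{1}{14223} = - \frac{23233}{10952} + \frac{64}{14223} = - \frac{329742031}{155770296}$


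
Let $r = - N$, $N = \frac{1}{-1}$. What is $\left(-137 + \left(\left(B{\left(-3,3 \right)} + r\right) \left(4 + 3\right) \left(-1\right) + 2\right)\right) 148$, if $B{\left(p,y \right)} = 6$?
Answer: $-27232$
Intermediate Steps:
$N = -1$
$r = 1$ ($r = \left(-1\right) \left(-1\right) = 1$)
$\left(-137 + \left(\left(B{\left(-3,3 \right)} + r\right) \left(4 + 3\right) \left(-1\right) + 2\right)\right) 148 = \left(-137 + \left(\left(6 + 1\right) \left(4 + 3\right) \left(-1\right) + 2\right)\right) 148 = \left(-137 + \left(7 \cdot 7 \left(-1\right) + 2\right)\right) 148 = \left(-137 + \left(49 \left(-1\right) + 2\right)\right) 148 = \left(-137 + \left(-49 + 2\right)\right) 148 = \left(-137 - 47\right) 148 = \left(-184\right) 148 = -27232$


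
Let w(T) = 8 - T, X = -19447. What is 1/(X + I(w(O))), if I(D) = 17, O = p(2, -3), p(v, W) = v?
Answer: -1/19430 ≈ -5.1467e-5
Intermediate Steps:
O = 2
1/(X + I(w(O))) = 1/(-19447 + 17) = 1/(-19430) = -1/19430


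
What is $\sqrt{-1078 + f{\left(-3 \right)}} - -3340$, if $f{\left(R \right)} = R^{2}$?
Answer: $3340 + i \sqrt{1069} \approx 3340.0 + 32.696 i$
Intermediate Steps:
$\sqrt{-1078 + f{\left(-3 \right)}} - -3340 = \sqrt{-1078 + \left(-3\right)^{2}} - -3340 = \sqrt{-1078 + 9} + 3340 = \sqrt{-1069} + 3340 = i \sqrt{1069} + 3340 = 3340 + i \sqrt{1069}$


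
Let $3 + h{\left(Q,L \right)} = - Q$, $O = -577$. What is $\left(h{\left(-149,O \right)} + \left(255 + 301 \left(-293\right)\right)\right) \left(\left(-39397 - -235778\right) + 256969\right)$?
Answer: $-39800503200$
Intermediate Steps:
$h{\left(Q,L \right)} = -3 - Q$
$\left(h{\left(-149,O \right)} + \left(255 + 301 \left(-293\right)\right)\right) \left(\left(-39397 - -235778\right) + 256969\right) = \left(\left(-3 - -149\right) + \left(255 + 301 \left(-293\right)\right)\right) \left(\left(-39397 - -235778\right) + 256969\right) = \left(\left(-3 + 149\right) + \left(255 - 88193\right)\right) \left(\left(-39397 + 235778\right) + 256969\right) = \left(146 - 87938\right) \left(196381 + 256969\right) = \left(-87792\right) 453350 = -39800503200$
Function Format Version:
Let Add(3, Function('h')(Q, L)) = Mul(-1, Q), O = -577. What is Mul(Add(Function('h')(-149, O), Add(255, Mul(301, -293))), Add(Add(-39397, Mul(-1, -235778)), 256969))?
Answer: -39800503200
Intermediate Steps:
Function('h')(Q, L) = Add(-3, Mul(-1, Q))
Mul(Add(Function('h')(-149, O), Add(255, Mul(301, -293))), Add(Add(-39397, Mul(-1, -235778)), 256969)) = Mul(Add(Add(-3, Mul(-1, -149)), Add(255, Mul(301, -293))), Add(Add(-39397, Mul(-1, -235778)), 256969)) = Mul(Add(Add(-3, 149), Add(255, -88193)), Add(Add(-39397, 235778), 256969)) = Mul(Add(146, -87938), Add(196381, 256969)) = Mul(-87792, 453350) = -39800503200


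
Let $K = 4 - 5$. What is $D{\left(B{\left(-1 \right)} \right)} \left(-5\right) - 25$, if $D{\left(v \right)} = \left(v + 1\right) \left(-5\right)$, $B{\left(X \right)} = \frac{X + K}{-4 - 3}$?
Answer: $\frac{50}{7} \approx 7.1429$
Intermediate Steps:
$K = -1$
$B{\left(X \right)} = \frac{1}{7} - \frac{X}{7}$ ($B{\left(X \right)} = \frac{X - 1}{-4 - 3} = \frac{-1 + X}{-7} = \left(-1 + X\right) \left(- \frac{1}{7}\right) = \frac{1}{7} - \frac{X}{7}$)
$D{\left(v \right)} = -5 - 5 v$ ($D{\left(v \right)} = \left(1 + v\right) \left(-5\right) = -5 - 5 v$)
$D{\left(B{\left(-1 \right)} \right)} \left(-5\right) - 25 = \left(-5 - 5 \left(\frac{1}{7} - - \frac{1}{7}\right)\right) \left(-5\right) - 25 = \left(-5 - 5 \left(\frac{1}{7} + \frac{1}{7}\right)\right) \left(-5\right) - 25 = \left(-5 - \frac{10}{7}\right) \left(-5\right) - 25 = \left(- \frac{45}{7}\right) \left(-5\right) - 25 = \frac{225}{7} - 25 = \frac{50}{7}$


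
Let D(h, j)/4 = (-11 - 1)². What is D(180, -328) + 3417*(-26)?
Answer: -88266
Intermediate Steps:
D(h, j) = 576 (D(h, j) = 4*(-11 - 1)² = 4*(-12)² = 4*144 = 576)
D(180, -328) + 3417*(-26) = 576 + 3417*(-26) = 576 - 88842 = -88266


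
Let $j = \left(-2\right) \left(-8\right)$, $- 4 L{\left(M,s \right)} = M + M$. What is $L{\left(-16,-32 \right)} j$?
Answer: $128$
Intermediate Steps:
$L{\left(M,s \right)} = - \frac{M}{2}$ ($L{\left(M,s \right)} = - \frac{M + M}{4} = - \frac{2 M}{4} = - \frac{M}{2}$)
$j = 16$
$L{\left(-16,-32 \right)} j = \left(- \frac{1}{2}\right) \left(-16\right) 16 = 8 \cdot 16 = 128$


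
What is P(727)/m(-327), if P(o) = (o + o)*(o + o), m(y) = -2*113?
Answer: -1057058/113 ≈ -9354.5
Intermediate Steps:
m(y) = -226
P(o) = 4*o**2 (P(o) = (2*o)*(2*o) = 4*o**2)
P(727)/m(-327) = (4*727**2)/(-226) = (4*528529)*(-1/226) = 2114116*(-1/226) = -1057058/113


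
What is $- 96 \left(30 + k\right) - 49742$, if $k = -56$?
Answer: $-47246$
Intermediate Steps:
$- 96 \left(30 + k\right) - 49742 = - 96 \left(30 - 56\right) - 49742 = \left(-96\right) \left(-26\right) - 49742 = 2496 - 49742 = -47246$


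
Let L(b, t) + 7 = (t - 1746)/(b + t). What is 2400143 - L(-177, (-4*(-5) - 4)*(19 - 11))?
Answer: 117605732/49 ≈ 2.4001e+6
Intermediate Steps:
L(b, t) = -7 + (-1746 + t)/(b + t) (L(b, t) = -7 + (t - 1746)/(b + t) = -7 + (-1746 + t)/(b + t))
2400143 - L(-177, (-4*(-5) - 4)*(19 - 11)) = 2400143 - (-1746 - 7*(-177) - 6*(-4*(-5) - 4)*(19 - 11))/(-177 + (-4*(-5) - 4)*(19 - 11)) = 2400143 - (-1746 + 1239 - 6*(20 - 4)*8)/(-177 + (20 - 4)*8) = 2400143 - (-1746 + 1239 - 96*8)/(-177 + 16*8) = 2400143 - (-1746 + 1239 - 6*128)/(-177 + 128) = 2400143 - (-1746 + 1239 - 768)/(-49) = 2400143 - (-1)*(-1275)/49 = 2400143 - 1*1275/49 = 2400143 - 1275/49 = 117605732/49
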